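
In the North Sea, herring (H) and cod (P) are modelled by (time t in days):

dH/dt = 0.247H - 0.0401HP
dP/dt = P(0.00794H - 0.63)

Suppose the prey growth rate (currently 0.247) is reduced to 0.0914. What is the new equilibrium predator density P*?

P* ≈ 2.28

At the interior fixed point, setting dH/dt = 0 with H > 0 fixes P* = (prey growth rate)/(HP coefficient) — independent of the other coefficients.
With the change, P* = 0.0914/0.0401 = 2.28; it falls from 6.16.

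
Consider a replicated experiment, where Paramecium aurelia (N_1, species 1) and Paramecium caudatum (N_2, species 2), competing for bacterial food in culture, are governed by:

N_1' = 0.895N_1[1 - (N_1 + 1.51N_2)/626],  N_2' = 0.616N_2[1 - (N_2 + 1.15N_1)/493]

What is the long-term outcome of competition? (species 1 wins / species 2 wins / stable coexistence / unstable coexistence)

unstable coexistence (outcome depends on initial conditions)

Compare the nullcline intercepts: K1/α12 = 626/1.51 = 415 < K2 = 493; K2/α21 = 493/1.15 = 429 < K1 = 626.
Since both are reversed, neither can invade when rare; the interior point is a saddle.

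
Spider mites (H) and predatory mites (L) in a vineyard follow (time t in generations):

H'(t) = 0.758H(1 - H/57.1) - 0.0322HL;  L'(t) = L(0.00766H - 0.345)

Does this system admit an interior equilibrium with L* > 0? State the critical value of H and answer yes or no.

Threshold H = 45; K > 45, so yes, the predator persists.

The predator equation gives dL/dt > 0 only when H > 0.345/0.00766 = 45.
Without the predator, H → K = 57.1. Since 57.1 > 45, the predator can invade and persist.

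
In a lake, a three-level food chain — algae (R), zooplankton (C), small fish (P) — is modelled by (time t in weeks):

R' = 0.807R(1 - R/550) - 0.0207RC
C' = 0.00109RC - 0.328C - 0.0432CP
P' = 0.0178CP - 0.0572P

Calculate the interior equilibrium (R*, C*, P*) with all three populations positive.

From dP/dt = 0: 0.0178C* = 0.0572, so C* = 3.21.
From dR/dt = 0: 0.807(1 - R*/550) = 0.0207·3.21, giving R* = 550·(1 - 0.0824) = 505.
From dC/dt = 0: 0.00109·505 - 0.328 = 0.0432P*, so P* = 0.222/0.0432 = 5.14.

R* ≈ 505, C* ≈ 3.21, P* ≈ 5.14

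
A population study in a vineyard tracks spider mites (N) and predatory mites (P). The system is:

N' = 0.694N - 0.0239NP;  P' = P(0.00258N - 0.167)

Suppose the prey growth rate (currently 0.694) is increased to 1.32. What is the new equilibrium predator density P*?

P* ≈ 55.2

At the interior fixed point, setting dN/dt = 0 with N > 0 fixes P* = (prey growth rate)/(NP coefficient) — independent of the other coefficients.
With the change, P* = 1.32/0.0239 = 55.2; it rises from 29.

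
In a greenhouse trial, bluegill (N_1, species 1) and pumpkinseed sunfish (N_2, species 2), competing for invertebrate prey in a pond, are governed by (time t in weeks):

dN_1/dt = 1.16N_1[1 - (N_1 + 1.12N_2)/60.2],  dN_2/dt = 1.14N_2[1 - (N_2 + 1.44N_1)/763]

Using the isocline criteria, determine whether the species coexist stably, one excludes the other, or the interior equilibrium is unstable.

species 2 excludes species 1

Compare the nullcline intercepts: K1/α12 = 60.2/1.12 = 53.8 < K2 = 763; K2/α21 = 763/1.44 = 530 > K1 = 60.2.
Since the inequalities point opposite ways, species 2 can invade but species 1 cannot.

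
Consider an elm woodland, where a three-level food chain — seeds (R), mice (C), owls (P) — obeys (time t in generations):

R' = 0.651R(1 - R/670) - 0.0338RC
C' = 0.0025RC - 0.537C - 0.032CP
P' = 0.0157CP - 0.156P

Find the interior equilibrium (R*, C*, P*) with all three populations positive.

From dP/dt = 0: 0.0157C* = 0.156, so C* = 9.94.
From dR/dt = 0: 0.651(1 - R*/670) = 0.0338·9.94, giving R* = 670·(1 - 0.516) = 324.
From dC/dt = 0: 0.0025·324 - 0.537 = 0.032P*, so P* = 0.274/0.032 = 8.56.

R* ≈ 324, C* ≈ 9.94, P* ≈ 8.56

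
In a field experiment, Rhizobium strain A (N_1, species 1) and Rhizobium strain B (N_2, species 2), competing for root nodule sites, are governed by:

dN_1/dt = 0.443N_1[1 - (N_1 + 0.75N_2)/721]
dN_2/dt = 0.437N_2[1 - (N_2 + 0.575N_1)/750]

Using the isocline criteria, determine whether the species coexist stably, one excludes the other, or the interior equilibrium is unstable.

Compare the nullcline intercepts: K1/α12 = 721/0.75 = 961 > K2 = 750; K2/α21 = 750/0.575 = 1300 > K1 = 721.
Since both inequalities hold, each species can invade when rare, so the interior equilibrium is stable.

stable coexistence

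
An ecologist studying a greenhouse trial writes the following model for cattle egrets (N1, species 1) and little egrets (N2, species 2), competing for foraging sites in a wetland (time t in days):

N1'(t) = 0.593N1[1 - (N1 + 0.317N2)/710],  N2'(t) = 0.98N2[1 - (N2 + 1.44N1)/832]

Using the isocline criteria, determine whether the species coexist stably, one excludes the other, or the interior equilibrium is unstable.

Compare the nullcline intercepts: K1/α12 = 710/0.317 = 2240 > K2 = 832; K2/α21 = 832/1.44 = 578 < K1 = 710.
Since the inequalities point opposite ways, species 1 can invade but species 2 cannot.

species 1 excludes species 2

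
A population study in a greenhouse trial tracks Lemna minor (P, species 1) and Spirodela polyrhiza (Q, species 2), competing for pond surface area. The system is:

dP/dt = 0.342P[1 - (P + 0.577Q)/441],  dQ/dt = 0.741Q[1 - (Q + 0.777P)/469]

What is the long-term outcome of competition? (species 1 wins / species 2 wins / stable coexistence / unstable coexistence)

stable coexistence

Compare the nullcline intercepts: K1/α12 = 441/0.577 = 764 > K2 = 469; K2/α21 = 469/0.777 = 604 > K1 = 441.
Since both inequalities hold, each species can invade when rare, so the interior equilibrium is stable.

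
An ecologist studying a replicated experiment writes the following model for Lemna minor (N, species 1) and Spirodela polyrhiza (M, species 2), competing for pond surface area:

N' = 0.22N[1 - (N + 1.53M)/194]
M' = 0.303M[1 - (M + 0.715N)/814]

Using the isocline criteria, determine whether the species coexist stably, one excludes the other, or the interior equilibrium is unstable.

Compare the nullcline intercepts: K1/α12 = 194/1.53 = 127 < K2 = 814; K2/α21 = 814/0.715 = 1140 > K1 = 194.
Since the inequalities point opposite ways, species 2 can invade but species 1 cannot.

species 2 excludes species 1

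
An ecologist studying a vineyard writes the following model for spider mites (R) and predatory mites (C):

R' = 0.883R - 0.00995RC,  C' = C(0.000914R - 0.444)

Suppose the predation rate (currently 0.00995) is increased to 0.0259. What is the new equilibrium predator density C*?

C* ≈ 34.1

At the interior fixed point, setting dR/dt = 0 with R > 0 fixes C* = (prey growth rate)/(RC coefficient) — independent of the other coefficients.
With the change, C* = 0.883/0.0259 = 34.1; it falls from 88.7.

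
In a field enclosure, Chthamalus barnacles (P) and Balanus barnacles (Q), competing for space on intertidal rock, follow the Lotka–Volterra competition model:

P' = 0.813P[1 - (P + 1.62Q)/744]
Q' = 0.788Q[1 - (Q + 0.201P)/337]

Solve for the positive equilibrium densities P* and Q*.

P* ≈ 294, Q* ≈ 278

Setting both brackets to zero gives the nullclines P + 1.62Q = 744 and 0.201P + Q = 337.
Substituting Q = 337 - 0.201P into the first: P(1 - 1.62·0.201) = 744 - 1.62·337.
So P* = 198/0.674 = 294, and then Q* = 337 - 0.201·294 = 278.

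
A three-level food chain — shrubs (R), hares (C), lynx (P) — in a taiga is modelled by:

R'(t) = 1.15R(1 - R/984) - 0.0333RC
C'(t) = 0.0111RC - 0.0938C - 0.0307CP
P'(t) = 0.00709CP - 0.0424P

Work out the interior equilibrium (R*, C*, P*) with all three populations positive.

From dP/dt = 0: 0.00709C* = 0.0424, so C* = 5.98.
From dR/dt = 0: 1.15(1 - R*/984) = 0.0333·5.98, giving R* = 984·(1 - 0.173) = 814.
From dC/dt = 0: 0.0111·814 - 0.0938 = 0.0307P*, so P* = 8.94/0.0307 = 291.

R* ≈ 814, C* ≈ 5.98, P* ≈ 291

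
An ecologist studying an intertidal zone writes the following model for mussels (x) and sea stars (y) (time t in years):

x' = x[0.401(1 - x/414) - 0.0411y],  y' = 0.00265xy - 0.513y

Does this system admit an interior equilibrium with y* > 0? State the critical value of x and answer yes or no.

Threshold x = 194; K > 194, so yes, the predator persists.

The predator equation gives dy/dt > 0 only when x > 0.513/0.00265 = 194.
Without the predator, x → K = 414. Since 414 > 194, the predator can invade and persist.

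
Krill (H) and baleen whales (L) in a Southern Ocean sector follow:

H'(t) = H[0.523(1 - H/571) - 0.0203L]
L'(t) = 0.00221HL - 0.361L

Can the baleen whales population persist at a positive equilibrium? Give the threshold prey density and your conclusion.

Threshold H = 163; K > 163, so yes, the predator persists.

The predator equation gives dL/dt > 0 only when H > 0.361/0.00221 = 163.
Without the predator, H → K = 571. Since 571 > 163, the predator can invade and persist.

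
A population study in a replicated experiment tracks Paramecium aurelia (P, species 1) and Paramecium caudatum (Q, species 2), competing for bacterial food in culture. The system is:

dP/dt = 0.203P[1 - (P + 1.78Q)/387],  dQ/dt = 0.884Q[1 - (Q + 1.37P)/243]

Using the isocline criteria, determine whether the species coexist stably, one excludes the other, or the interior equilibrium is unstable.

unstable coexistence (outcome depends on initial conditions)

Compare the nullcline intercepts: K1/α12 = 387/1.78 = 217 < K2 = 243; K2/α21 = 243/1.37 = 177 < K1 = 387.
Since both are reversed, neither can invade when rare; the interior point is a saddle.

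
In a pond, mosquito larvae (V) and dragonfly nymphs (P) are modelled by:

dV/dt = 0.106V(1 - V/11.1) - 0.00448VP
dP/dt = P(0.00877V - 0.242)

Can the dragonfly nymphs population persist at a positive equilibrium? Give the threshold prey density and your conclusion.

The predator equation gives dP/dt > 0 only when V > 0.242/0.00877 = 27.6.
Without the predator, V → K = 11.1. Since 11.1 < 27.6, the predator cannot invade.

Threshold V = 27.6; K < 27.6, so no, the predator goes extinct.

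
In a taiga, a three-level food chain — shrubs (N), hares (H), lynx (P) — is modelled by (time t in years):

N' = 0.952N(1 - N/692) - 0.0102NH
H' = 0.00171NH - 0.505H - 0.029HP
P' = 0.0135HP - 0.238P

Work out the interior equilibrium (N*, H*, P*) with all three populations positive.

N* ≈ 561, H* ≈ 17.6, P* ≈ 15.7

From dP/dt = 0: 0.0135H* = 0.238, so H* = 17.6.
From dN/dt = 0: 0.952(1 - N*/692) = 0.0102·17.6, giving N* = 692·(1 - 0.189) = 561.
From dH/dt = 0: 0.00171·561 - 0.505 = 0.029P*, so P* = 0.455/0.029 = 15.7.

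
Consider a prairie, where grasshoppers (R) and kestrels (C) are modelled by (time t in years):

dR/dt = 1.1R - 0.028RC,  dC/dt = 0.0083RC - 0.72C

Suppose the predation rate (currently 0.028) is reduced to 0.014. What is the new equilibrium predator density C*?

At the interior fixed point, setting dR/dt = 0 with R > 0 fixes C* = (prey growth rate)/(RC coefficient) — independent of the other coefficients.
With the change, C* = 1.1/0.014 = 78.6; it rises from 39.3.

C* ≈ 78.6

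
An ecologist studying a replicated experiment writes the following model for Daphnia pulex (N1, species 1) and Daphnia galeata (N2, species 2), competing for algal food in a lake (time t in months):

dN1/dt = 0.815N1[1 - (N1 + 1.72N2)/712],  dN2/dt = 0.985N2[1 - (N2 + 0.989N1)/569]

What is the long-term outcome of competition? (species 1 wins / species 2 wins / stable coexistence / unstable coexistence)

unstable coexistence (outcome depends on initial conditions)

Compare the nullcline intercepts: K1/α12 = 712/1.72 = 414 < K2 = 569; K2/α21 = 569/0.989 = 575 < K1 = 712.
Since both are reversed, neither can invade when rare; the interior point is a saddle.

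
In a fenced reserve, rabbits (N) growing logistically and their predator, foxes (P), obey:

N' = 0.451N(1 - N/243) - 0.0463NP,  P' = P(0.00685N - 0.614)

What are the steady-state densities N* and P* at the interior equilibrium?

From dP/dt = 0 with P > 0: 0.00685N* = 0.614, so N* = 89.6.
Substitute into dN/dt = 0: 0.451(1 - 89.6/243) = 0.0463P*.
The bracket is 0.631, giving P* = 0.285/0.0463 = 6.15.

N* ≈ 89.6, P* ≈ 6.15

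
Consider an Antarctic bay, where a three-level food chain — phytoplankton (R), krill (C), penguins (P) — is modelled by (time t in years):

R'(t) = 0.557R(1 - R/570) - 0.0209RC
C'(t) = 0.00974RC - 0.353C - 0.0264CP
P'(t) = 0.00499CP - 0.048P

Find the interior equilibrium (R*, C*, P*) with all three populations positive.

From dP/dt = 0: 0.00499C* = 0.048, so C* = 9.62.
From dR/dt = 0: 0.557(1 - R*/570) = 0.0209·9.62, giving R* = 570·(1 - 0.361) = 364.
From dC/dt = 0: 0.00974·364 - 0.353 = 0.0264P*, so P* = 3.19/0.0264 = 121.

R* ≈ 364, C* ≈ 9.62, P* ≈ 121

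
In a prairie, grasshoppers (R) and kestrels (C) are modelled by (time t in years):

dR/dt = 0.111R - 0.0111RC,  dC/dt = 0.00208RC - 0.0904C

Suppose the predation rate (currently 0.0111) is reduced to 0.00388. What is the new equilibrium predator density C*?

At the interior fixed point, setting dR/dt = 0 with R > 0 fixes C* = (prey growth rate)/(RC coefficient) — independent of the other coefficients.
With the change, C* = 0.111/0.00388 = 28.6; it rises from 10.

C* ≈ 28.6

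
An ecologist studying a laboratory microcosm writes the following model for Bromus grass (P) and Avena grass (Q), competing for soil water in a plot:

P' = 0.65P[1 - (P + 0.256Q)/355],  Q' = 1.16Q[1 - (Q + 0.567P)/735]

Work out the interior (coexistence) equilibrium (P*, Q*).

Setting both brackets to zero gives the nullclines P + 0.256Q = 355 and 0.567P + Q = 735.
Substituting Q = 735 - 0.567P into the first: P(1 - 0.256·0.567) = 355 - 0.256·735.
So P* = 167/0.855 = 195, and then Q* = 735 - 0.567·195 = 624.

P* ≈ 195, Q* ≈ 624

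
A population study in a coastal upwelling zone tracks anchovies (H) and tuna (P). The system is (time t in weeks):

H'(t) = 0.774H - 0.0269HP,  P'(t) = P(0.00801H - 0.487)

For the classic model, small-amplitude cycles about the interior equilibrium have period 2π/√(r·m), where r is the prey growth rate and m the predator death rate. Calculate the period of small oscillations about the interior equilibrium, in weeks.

T ≈ 10.2 weeks

Here r = 0.774 and m = 0.487, so r·m = 0.377.
ω = √0.377 = 0.614 per week, hence T = 2π/ω ≈ 10.2 weeks.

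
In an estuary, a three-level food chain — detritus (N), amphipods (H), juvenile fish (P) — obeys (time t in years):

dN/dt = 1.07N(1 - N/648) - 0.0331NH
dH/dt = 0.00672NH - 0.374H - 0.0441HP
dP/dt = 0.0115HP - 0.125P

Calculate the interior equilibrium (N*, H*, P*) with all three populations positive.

N* ≈ 430, H* ≈ 10.9, P* ≈ 57.1

From dP/dt = 0: 0.0115H* = 0.125, so H* = 10.9.
From dN/dt = 0: 1.07(1 - N*/648) = 0.0331·10.9, giving N* = 648·(1 - 0.336) = 430.
From dH/dt = 0: 0.00672·430 - 0.374 = 0.0441P*, so P* = 2.52/0.0441 = 57.1.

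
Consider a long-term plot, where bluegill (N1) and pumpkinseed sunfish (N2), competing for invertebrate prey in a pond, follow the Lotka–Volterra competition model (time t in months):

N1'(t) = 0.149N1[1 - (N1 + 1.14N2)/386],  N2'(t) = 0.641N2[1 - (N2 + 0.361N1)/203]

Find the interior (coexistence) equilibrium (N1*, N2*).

N1* ≈ 263, N2* ≈ 108

Setting both brackets to zero gives the nullclines N1 + 1.14N2 = 386 and 0.361N1 + N2 = 203.
Substituting N2 = 203 - 0.361N1 into the first: N1(1 - 1.14·0.361) = 386 - 1.14·203.
So N1* = 155/0.588 = 263, and then N2* = 203 - 0.361·263 = 108.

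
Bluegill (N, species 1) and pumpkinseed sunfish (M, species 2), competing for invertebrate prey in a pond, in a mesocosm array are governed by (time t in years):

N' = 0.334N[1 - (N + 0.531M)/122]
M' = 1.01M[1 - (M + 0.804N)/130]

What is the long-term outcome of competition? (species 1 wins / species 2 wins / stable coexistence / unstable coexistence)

stable coexistence

Compare the nullcline intercepts: K1/α12 = 122/0.531 = 230 > K2 = 130; K2/α21 = 130/0.804 = 162 > K1 = 122.
Since both inequalities hold, each species can invade when rare, so the interior equilibrium is stable.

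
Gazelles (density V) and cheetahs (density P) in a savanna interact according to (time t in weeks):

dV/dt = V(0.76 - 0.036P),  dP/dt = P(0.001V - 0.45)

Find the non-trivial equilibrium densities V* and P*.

V* ≈ 450, P* ≈ 21.1

Set dP/dt = 0 with P > 0: 0.001V - 0.45 = 0, so V* = 0.45/0.001 = 450.
Set dV/dt = 0 with V > 0: 0.76 - 0.036P = 0, so P* = 0.76/0.036 = 21.1.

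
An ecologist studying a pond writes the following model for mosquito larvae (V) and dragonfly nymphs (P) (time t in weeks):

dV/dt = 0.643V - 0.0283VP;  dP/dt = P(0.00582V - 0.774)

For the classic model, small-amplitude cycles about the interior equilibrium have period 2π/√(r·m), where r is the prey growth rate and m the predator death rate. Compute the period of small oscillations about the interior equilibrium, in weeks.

Here r = 0.643 and m = 0.774, so r·m = 0.498.
ω = √0.498 = 0.705 per week, hence T = 2π/ω ≈ 8.91 weeks.

T ≈ 8.91 weeks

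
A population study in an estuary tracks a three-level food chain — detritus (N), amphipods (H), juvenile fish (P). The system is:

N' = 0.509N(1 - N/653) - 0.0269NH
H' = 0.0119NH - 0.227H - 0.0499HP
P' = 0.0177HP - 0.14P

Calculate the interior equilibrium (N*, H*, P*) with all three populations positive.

From dP/dt = 0: 0.0177H* = 0.14, so H* = 7.91.
From dN/dt = 0: 0.509(1 - N*/653) = 0.0269·7.91, giving N* = 653·(1 - 0.418) = 380.
From dH/dt = 0: 0.0119·380 - 0.227 = 0.0499P*, so P* = 4.3/0.0499 = 86.1.

N* ≈ 380, H* ≈ 7.91, P* ≈ 86.1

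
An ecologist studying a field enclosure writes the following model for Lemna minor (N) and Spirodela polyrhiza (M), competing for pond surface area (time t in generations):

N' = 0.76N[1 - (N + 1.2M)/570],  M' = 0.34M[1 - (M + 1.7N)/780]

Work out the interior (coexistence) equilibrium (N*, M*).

Setting both brackets to zero gives the nullclines N + 1.2M = 570 and 1.7N + M = 780.
Substituting M = 780 - 1.7N into the first: N(1 - 1.2·1.7) = 570 - 1.2·780.
So N* = -366/-1.04 = 352, and then M* = 780 - 1.7·352 = 182.

N* ≈ 352, M* ≈ 182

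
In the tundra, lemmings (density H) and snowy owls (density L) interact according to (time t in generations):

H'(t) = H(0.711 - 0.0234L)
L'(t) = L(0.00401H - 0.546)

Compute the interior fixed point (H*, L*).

H* ≈ 136, L* ≈ 30.4

Set dL/dt = 0 with L > 0: 0.00401H - 0.546 = 0, so H* = 0.546/0.00401 = 136.
Set dH/dt = 0 with H > 0: 0.711 - 0.0234L = 0, so L* = 0.711/0.0234 = 30.4.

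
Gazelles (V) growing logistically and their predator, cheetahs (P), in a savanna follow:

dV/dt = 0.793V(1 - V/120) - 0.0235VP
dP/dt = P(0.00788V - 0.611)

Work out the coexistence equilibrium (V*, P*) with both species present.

From dP/dt = 0 with P > 0: 0.00788V* = 0.611, so V* = 77.5.
Substitute into dV/dt = 0: 0.793(1 - 77.5/120) = 0.0235P*.
The bracket is 0.354, giving P* = 0.281/0.0235 = 11.9.

V* ≈ 77.5, P* ≈ 11.9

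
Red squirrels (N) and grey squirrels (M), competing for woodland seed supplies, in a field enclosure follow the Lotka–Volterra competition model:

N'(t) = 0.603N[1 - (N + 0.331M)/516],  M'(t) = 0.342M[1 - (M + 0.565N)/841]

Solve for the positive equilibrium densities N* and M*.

Setting both brackets to zero gives the nullclines N + 0.331M = 516 and 0.565N + M = 841.
Substituting M = 841 - 0.565N into the first: N(1 - 0.331·0.565) = 516 - 0.331·841.
So N* = 238/0.813 = 292, and then M* = 841 - 0.565·292 = 676.

N* ≈ 292, M* ≈ 676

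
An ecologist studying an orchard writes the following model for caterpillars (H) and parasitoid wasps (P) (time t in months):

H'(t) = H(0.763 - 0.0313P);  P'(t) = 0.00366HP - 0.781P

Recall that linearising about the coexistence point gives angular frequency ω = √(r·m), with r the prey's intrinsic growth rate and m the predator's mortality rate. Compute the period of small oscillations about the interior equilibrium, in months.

T ≈ 8.14 months

Here r = 0.763 and m = 0.781, so r·m = 0.596.
ω = √0.596 = 0.772 per month, hence T = 2π/ω ≈ 8.14 months.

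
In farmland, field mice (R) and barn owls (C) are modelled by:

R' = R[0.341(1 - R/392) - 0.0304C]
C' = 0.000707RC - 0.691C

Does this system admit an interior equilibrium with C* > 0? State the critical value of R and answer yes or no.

The predator equation gives dC/dt > 0 only when R > 0.691/0.000707 = 977.
Without the predator, R → K = 392. Since 392 < 977, the predator cannot invade.

Threshold R = 977; K < 977, so no, the predator goes extinct.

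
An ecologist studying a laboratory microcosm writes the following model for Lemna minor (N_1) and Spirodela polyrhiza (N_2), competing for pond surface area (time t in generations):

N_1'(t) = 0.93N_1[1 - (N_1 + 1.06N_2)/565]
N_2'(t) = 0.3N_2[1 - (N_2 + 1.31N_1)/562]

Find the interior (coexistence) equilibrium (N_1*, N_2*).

Setting both brackets to zero gives the nullclines N_1 + 1.06N_2 = 565 and 1.31N_1 + N_2 = 562.
Substituting N_2 = 562 - 1.31N_1 into the first: N_1(1 - 1.06·1.31) = 565 - 1.06·562.
So N_1* = -30.7/-0.389 = 79.1, and then N_2* = 562 - 1.31·79.1 = 458.

N_1* ≈ 79.1, N_2* ≈ 458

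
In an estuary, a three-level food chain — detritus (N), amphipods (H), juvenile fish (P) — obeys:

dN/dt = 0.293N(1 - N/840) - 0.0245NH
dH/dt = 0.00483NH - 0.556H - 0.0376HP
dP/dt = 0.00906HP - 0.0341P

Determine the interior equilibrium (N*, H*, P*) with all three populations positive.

From dP/dt = 0: 0.00906H* = 0.0341, so H* = 3.76.
From dN/dt = 0: 0.293(1 - N*/840) = 0.0245·3.76, giving N* = 840·(1 - 0.315) = 576.
From dH/dt = 0: 0.00483·576 - 0.556 = 0.0376P*, so P* = 2.22/0.0376 = 59.2.

N* ≈ 576, H* ≈ 3.76, P* ≈ 59.2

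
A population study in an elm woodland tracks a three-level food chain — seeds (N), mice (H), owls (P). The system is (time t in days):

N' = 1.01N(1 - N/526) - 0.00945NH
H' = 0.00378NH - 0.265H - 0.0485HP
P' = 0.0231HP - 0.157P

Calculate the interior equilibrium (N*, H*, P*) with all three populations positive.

N* ≈ 493, H* ≈ 6.8, P* ≈ 32.9

From dP/dt = 0: 0.0231H* = 0.157, so H* = 6.8.
From dN/dt = 0: 1.01(1 - N*/526) = 0.00945·6.8, giving N* = 526·(1 - 0.0636) = 493.
From dH/dt = 0: 0.00378·493 - 0.265 = 0.0485P*, so P* = 1.6/0.0485 = 32.9.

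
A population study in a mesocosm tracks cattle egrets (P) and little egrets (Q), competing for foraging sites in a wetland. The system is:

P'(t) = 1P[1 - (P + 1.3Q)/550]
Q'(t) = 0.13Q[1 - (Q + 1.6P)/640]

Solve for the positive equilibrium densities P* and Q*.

P* ≈ 261, Q* ≈ 222

Setting both brackets to zero gives the nullclines P + 1.3Q = 550 and 1.6P + Q = 640.
Substituting Q = 640 - 1.6P into the first: P(1 - 1.3·1.6) = 550 - 1.3·640.
So P* = -282/-1.08 = 261, and then Q* = 640 - 1.6·261 = 222.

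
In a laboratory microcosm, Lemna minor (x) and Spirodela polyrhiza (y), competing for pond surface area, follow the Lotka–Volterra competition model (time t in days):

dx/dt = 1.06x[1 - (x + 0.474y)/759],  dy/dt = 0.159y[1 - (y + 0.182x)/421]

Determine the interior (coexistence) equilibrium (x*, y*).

x* ≈ 612, y* ≈ 310

Setting both brackets to zero gives the nullclines x + 0.474y = 759 and 0.182x + y = 421.
Substituting y = 421 - 0.182x into the first: x(1 - 0.474·0.182) = 759 - 0.474·421.
So x* = 559/0.914 = 612, and then y* = 421 - 0.182·612 = 310.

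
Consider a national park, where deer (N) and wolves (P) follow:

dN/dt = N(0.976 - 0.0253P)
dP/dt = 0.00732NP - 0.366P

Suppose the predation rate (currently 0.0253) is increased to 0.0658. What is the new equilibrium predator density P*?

P* ≈ 14.8

At the interior fixed point, setting dN/dt = 0 with N > 0 fixes P* = (prey growth rate)/(NP coefficient) — independent of the other coefficients.
With the change, P* = 0.976/0.0658 = 14.8; it falls from 38.6.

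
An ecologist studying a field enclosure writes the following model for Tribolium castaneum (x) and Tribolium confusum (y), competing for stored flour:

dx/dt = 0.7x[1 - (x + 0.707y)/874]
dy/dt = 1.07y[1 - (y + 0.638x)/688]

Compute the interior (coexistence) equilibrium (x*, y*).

x* ≈ 706, y* ≈ 238

Setting both brackets to zero gives the nullclines x + 0.707y = 874 and 0.638x + y = 688.
Substituting y = 688 - 0.638x into the first: x(1 - 0.707·0.638) = 874 - 0.707·688.
So x* = 388/0.549 = 706, and then y* = 688 - 0.638·706 = 238.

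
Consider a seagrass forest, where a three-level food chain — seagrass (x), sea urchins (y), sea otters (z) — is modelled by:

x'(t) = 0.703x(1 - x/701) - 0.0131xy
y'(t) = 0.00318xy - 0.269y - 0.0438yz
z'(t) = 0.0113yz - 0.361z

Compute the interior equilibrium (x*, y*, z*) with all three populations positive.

From dz/dt = 0: 0.0113y* = 0.361, so y* = 31.9.
From dx/dt = 0: 0.703(1 - x*/701) = 0.0131·31.9, giving x* = 701·(1 - 0.595) = 284.
From dy/dt = 0: 0.00318·284 - 0.269 = 0.0438z*, so z* = 0.633/0.0438 = 14.5.

x* ≈ 284, y* ≈ 31.9, z* ≈ 14.5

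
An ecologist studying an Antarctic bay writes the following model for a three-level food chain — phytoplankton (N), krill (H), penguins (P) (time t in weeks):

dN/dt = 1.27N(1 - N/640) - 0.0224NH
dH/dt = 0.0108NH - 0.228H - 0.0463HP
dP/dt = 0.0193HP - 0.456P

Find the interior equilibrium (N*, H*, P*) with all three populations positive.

N* ≈ 373, H* ≈ 23.6, P* ≈ 82.2

From dP/dt = 0: 0.0193H* = 0.456, so H* = 23.6.
From dN/dt = 0: 1.27(1 - N*/640) = 0.0224·23.6, giving N* = 640·(1 - 0.417) = 373.
From dH/dt = 0: 0.0108·373 - 0.228 = 0.0463P*, so P* = 3.8/0.0463 = 82.2.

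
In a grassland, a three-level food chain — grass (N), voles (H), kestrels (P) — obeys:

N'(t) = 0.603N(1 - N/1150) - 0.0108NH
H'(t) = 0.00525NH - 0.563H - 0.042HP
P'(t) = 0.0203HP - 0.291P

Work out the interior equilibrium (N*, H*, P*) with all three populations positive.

From dP/dt = 0: 0.0203H* = 0.291, so H* = 14.3.
From dN/dt = 0: 0.603(1 - N*/1150) = 0.0108·14.3, giving N* = 1150·(1 - 0.257) = 855.
From dH/dt = 0: 0.00525·855 - 0.563 = 0.042P*, so P* = 3.92/0.042 = 93.4.

N* ≈ 855, H* ≈ 14.3, P* ≈ 93.4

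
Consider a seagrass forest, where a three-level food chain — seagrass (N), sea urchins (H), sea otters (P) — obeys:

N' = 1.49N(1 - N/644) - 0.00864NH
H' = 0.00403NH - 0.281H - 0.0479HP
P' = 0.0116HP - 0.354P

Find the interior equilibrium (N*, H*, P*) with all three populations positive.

N* ≈ 530, H* ≈ 30.5, P* ≈ 38.7

From dP/dt = 0: 0.0116H* = 0.354, so H* = 30.5.
From dN/dt = 0: 1.49(1 - N*/644) = 0.00864·30.5, giving N* = 644·(1 - 0.177) = 530.
From dH/dt = 0: 0.00403·530 - 0.281 = 0.0479P*, so P* = 1.86/0.0479 = 38.7.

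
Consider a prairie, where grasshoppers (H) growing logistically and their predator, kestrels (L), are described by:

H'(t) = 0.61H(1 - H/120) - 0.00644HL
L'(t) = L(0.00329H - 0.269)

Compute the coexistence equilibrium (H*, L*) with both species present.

From dL/dt = 0 with L > 0: 0.00329H* = 0.269, so H* = 81.8.
Substitute into dH/dt = 0: 0.61(1 - 81.8/120) = 0.00644L*.
The bracket is 0.319, giving L* = 0.194/0.00644 = 30.2.

H* ≈ 81.8, L* ≈ 30.2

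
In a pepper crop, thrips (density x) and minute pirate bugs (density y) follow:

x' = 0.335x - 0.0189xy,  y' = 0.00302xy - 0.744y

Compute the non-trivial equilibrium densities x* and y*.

Set dy/dt = 0 with y > 0: 0.00302x - 0.744 = 0, so x* = 0.744/0.00302 = 246.
Set dx/dt = 0 with x > 0: 0.335 - 0.0189y = 0, so y* = 0.335/0.0189 = 17.7.

x* ≈ 246, y* ≈ 17.7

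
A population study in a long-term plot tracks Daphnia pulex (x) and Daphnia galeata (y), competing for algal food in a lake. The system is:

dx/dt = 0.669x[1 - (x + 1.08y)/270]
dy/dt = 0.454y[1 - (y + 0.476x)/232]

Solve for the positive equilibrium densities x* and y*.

Setting both brackets to zero gives the nullclines x + 1.08y = 270 and 0.476x + y = 232.
Substituting y = 232 - 0.476x into the first: x(1 - 1.08·0.476) = 270 - 1.08·232.
So x* = 19.4/0.486 = 40, and then y* = 232 - 0.476·40 = 213.

x* ≈ 40, y* ≈ 213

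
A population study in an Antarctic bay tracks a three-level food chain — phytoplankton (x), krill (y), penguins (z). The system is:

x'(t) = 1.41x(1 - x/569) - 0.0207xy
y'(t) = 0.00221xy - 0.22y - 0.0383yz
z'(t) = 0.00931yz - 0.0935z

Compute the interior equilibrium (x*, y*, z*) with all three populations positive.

x* ≈ 485, y* ≈ 10, z* ≈ 22.2

From dz/dt = 0: 0.00931y* = 0.0935, so y* = 10.
From dx/dt = 0: 1.41(1 - x*/569) = 0.0207·10, giving x* = 569·(1 - 0.147) = 485.
From dy/dt = 0: 0.00221·485 - 0.22 = 0.0383z*, so z* = 0.852/0.0383 = 22.2.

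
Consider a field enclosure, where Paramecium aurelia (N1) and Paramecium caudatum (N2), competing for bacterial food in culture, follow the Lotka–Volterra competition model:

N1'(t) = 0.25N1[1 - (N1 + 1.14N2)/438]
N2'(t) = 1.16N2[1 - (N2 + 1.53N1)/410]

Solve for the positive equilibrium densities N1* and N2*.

Setting both brackets to zero gives the nullclines N1 + 1.14N2 = 438 and 1.53N1 + N2 = 410.
Substituting N2 = 410 - 1.53N1 into the first: N1(1 - 1.14·1.53) = 438 - 1.14·410.
So N1* = -29.4/-0.744 = 39.5, and then N2* = 410 - 1.53·39.5 = 350.

N1* ≈ 39.5, N2* ≈ 350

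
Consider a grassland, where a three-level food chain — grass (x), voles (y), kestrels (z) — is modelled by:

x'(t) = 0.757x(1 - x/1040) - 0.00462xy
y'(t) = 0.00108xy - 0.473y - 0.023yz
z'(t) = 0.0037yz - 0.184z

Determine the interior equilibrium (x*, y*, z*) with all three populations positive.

From dz/dt = 0: 0.0037y* = 0.184, so y* = 49.7.
From dx/dt = 0: 0.757(1 - x*/1040) = 0.00462·49.7, giving x* = 1040·(1 - 0.304) = 724.
From dy/dt = 0: 0.00108·724 - 0.473 = 0.023z*, so z* = 0.309/0.023 = 13.4.

x* ≈ 724, y* ≈ 49.7, z* ≈ 13.4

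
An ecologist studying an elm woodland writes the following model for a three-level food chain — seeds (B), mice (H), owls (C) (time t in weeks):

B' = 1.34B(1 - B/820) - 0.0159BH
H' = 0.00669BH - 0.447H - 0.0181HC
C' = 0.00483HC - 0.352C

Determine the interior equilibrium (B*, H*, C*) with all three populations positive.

From dC/dt = 0: 0.00483H* = 0.352, so H* = 72.9.
From dB/dt = 0: 1.34(1 - B*/820) = 0.0159·72.9, giving B* = 820·(1 - 0.865) = 111.
From dH/dt = 0: 0.00669·111 - 0.447 = 0.0181C*, so C* = 0.295/0.0181 = 16.3.

B* ≈ 111, H* ≈ 72.9, C* ≈ 16.3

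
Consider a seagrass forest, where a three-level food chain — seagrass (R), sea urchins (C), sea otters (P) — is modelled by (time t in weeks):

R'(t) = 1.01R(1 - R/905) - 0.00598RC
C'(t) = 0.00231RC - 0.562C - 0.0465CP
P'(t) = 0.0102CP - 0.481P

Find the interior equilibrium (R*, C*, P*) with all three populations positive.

From dP/dt = 0: 0.0102C* = 0.481, so C* = 47.2.
From dR/dt = 0: 1.01(1 - R*/905) = 0.00598·47.2, giving R* = 905·(1 - 0.279) = 652.
From dC/dt = 0: 0.00231·652 - 0.562 = 0.0465P*, so P* = 0.945/0.0465 = 20.3.

R* ≈ 652, C* ≈ 47.2, P* ≈ 20.3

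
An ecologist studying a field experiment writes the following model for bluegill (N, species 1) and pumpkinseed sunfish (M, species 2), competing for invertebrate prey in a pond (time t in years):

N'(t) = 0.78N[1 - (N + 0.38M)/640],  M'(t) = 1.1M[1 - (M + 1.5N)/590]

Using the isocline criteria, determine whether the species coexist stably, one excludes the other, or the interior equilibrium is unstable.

species 1 excludes species 2

Compare the nullcline intercepts: K1/α12 = 640/0.38 = 1680 > K2 = 590; K2/α21 = 590/1.5 = 393 < K1 = 640.
Since the inequalities point opposite ways, species 1 can invade but species 2 cannot.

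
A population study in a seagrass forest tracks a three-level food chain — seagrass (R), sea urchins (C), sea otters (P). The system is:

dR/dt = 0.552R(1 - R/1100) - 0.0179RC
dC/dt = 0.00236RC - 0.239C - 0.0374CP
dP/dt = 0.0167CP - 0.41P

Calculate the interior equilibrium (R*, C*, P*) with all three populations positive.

From dP/dt = 0: 0.0167C* = 0.41, so C* = 24.6.
From dR/dt = 0: 0.552(1 - R*/1100) = 0.0179·24.6, giving R* = 1100·(1 - 0.796) = 224.
From dC/dt = 0: 0.00236·224 - 0.239 = 0.0374P*, so P* = 0.29/0.0374 = 7.76.

R* ≈ 224, C* ≈ 24.6, P* ≈ 7.76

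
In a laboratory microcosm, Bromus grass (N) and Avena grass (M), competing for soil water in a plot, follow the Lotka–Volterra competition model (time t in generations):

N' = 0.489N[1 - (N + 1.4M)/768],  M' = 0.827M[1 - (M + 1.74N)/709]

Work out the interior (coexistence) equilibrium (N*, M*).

N* ≈ 156, M* ≈ 437

Setting both brackets to zero gives the nullclines N + 1.4M = 768 and 1.74N + M = 709.
Substituting M = 709 - 1.74N into the first: N(1 - 1.4·1.74) = 768 - 1.4·709.
So N* = -225/-1.44 = 156, and then M* = 709 - 1.74·156 = 437.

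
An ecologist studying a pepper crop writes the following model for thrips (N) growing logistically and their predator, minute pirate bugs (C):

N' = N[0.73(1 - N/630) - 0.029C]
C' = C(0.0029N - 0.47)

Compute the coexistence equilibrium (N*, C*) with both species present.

N* ≈ 162, C* ≈ 18.7

From dC/dt = 0 with C > 0: 0.0029N* = 0.47, so N* = 162.
Substitute into dN/dt = 0: 0.73(1 - 162/630) = 0.029C*.
The bracket is 0.743, giving C* = 0.542/0.029 = 18.7.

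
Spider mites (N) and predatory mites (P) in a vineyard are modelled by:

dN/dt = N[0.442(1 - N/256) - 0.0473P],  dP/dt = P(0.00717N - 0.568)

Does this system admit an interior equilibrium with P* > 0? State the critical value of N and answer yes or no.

Threshold N = 79.2; K > 79.2, so yes, the predator persists.

The predator equation gives dP/dt > 0 only when N > 0.568/0.00717 = 79.2.
Without the predator, N → K = 256. Since 256 > 79.2, the predator can invade and persist.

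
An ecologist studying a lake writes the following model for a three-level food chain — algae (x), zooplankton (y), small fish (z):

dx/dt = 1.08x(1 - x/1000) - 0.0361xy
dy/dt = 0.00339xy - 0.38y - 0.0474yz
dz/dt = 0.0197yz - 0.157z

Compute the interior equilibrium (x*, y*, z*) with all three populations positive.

x* ≈ 734, y* ≈ 7.97, z* ≈ 44.5

From dz/dt = 0: 0.0197y* = 0.157, so y* = 7.97.
From dx/dt = 0: 1.08(1 - x*/1000) = 0.0361·7.97, giving x* = 1000·(1 - 0.266) = 734.
From dy/dt = 0: 0.00339·734 - 0.38 = 0.0474z*, so z* = 2.11/0.0474 = 44.5.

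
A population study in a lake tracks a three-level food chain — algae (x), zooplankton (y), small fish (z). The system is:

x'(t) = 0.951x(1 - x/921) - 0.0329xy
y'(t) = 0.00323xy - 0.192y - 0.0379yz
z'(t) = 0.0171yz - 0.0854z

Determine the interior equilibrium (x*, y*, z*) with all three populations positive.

x* ≈ 762, y* ≈ 4.99, z* ≈ 59.9

From dz/dt = 0: 0.0171y* = 0.0854, so y* = 4.99.
From dx/dt = 0: 0.951(1 - x*/921) = 0.0329·4.99, giving x* = 921·(1 - 0.173) = 762.
From dy/dt = 0: 0.00323·762 - 0.192 = 0.0379z*, so z* = 2.27/0.0379 = 59.9.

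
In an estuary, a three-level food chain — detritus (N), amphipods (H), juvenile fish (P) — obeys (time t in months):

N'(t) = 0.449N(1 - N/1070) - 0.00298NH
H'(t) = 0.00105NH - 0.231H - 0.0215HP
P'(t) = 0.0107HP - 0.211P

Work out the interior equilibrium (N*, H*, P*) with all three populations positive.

From dP/dt = 0: 0.0107H* = 0.211, so H* = 19.7.
From dN/dt = 0: 0.449(1 - N*/1070) = 0.00298·19.7, giving N* = 1070·(1 - 0.131) = 930.
From dH/dt = 0: 0.00105·930 - 0.231 = 0.0215P*, so P* = 0.745/0.0215 = 34.7.

N* ≈ 930, H* ≈ 19.7, P* ≈ 34.7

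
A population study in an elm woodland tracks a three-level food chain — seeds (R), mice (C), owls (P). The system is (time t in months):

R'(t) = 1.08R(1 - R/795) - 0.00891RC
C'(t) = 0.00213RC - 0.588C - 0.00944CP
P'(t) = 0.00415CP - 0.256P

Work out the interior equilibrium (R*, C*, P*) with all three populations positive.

From dP/dt = 0: 0.00415C* = 0.256, so C* = 61.7.
From dR/dt = 0: 1.08(1 - R*/795) = 0.00891·61.7, giving R* = 795·(1 - 0.509) = 390.
From dC/dt = 0: 0.00213·390 - 0.588 = 0.00944P*, so P* = 0.244/0.00944 = 25.8.

R* ≈ 390, C* ≈ 61.7, P* ≈ 25.8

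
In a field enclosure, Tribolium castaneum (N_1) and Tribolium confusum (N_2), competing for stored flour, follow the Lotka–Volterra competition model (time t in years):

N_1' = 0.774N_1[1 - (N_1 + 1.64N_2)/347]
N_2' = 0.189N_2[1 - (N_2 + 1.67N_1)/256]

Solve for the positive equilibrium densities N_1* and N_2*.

N_1* ≈ 41.9, N_2* ≈ 186

Setting both brackets to zero gives the nullclines N_1 + 1.64N_2 = 347 and 1.67N_1 + N_2 = 256.
Substituting N_2 = 256 - 1.67N_1 into the first: N_1(1 - 1.64·1.67) = 347 - 1.64·256.
So N_1* = -72.8/-1.74 = 41.9, and then N_2* = 256 - 1.67·41.9 = 186.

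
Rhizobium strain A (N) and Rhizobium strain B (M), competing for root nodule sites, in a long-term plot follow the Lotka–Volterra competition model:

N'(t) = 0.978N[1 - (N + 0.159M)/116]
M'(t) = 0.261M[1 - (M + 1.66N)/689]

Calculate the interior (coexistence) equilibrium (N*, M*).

Setting both brackets to zero gives the nullclines N + 0.159M = 116 and 1.66N + M = 689.
Substituting M = 689 - 1.66N into the first: N(1 - 0.159·1.66) = 116 - 0.159·689.
So N* = 6.45/0.736 = 8.76, and then M* = 689 - 1.66·8.76 = 674.

N* ≈ 8.76, M* ≈ 674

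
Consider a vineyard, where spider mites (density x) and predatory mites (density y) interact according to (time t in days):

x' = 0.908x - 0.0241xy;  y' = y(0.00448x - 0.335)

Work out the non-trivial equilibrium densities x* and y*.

Set dy/dt = 0 with y > 0: 0.00448x - 0.335 = 0, so x* = 0.335/0.00448 = 74.8.
Set dx/dt = 0 with x > 0: 0.908 - 0.0241y = 0, so y* = 0.908/0.0241 = 37.7.

x* ≈ 74.8, y* ≈ 37.7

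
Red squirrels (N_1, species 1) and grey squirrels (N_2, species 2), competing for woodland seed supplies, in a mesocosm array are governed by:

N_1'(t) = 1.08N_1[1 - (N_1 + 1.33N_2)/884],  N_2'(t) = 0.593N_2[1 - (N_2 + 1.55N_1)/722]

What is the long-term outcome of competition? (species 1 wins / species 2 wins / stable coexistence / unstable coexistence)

unstable coexistence (outcome depends on initial conditions)

Compare the nullcline intercepts: K1/α12 = 884/1.33 = 665 < K2 = 722; K2/α21 = 722/1.55 = 466 < K1 = 884.
Since both are reversed, neither can invade when rare; the interior point is a saddle.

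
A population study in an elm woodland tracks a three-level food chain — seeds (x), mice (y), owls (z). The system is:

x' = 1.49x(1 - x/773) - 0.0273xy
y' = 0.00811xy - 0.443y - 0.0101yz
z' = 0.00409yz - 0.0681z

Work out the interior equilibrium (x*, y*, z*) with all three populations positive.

From dz/dt = 0: 0.00409y* = 0.0681, so y* = 16.7.
From dx/dt = 0: 1.49(1 - x*/773) = 0.0273·16.7, giving x* = 773·(1 - 0.305) = 537.
From dy/dt = 0: 0.00811·537 - 0.443 = 0.0101z*, so z* = 3.91/0.0101 = 387.

x* ≈ 537, y* ≈ 16.7, z* ≈ 387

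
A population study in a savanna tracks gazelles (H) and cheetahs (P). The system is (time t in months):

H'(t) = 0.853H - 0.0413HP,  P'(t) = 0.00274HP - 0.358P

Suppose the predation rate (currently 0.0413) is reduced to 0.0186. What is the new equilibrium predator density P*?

At the interior fixed point, setting dH/dt = 0 with H > 0 fixes P* = (prey growth rate)/(HP coefficient) — independent of the other coefficients.
With the change, P* = 0.853/0.0186 = 45.9; it rises from 20.7.

P* ≈ 45.9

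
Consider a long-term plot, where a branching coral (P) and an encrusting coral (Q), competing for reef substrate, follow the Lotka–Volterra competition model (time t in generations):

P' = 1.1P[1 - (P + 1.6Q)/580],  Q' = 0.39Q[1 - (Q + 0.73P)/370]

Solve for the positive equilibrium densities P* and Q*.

Setting both brackets to zero gives the nullclines P + 1.6Q = 580 and 0.73P + Q = 370.
Substituting Q = 370 - 0.73P into the first: P(1 - 1.6·0.73) = 580 - 1.6·370.
So P* = -12/-0.168 = 71.4, and then Q* = 370 - 0.73·71.4 = 318.

P* ≈ 71.4, Q* ≈ 318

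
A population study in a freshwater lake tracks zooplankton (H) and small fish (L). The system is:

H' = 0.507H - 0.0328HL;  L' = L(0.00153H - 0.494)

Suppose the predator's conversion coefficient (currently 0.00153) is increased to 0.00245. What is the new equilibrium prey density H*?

H* ≈ 202

At the interior fixed point, setting dL/dt = 0 with L > 0 fixes H* = (predator death rate)/(HL coefficient) — independent of the other coefficients.
With the change, H* = 0.494/0.00245 = 202; it falls from 323.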